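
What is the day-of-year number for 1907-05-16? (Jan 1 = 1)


Date: May 16, 1907
Days in months 1 through 4: 120
Plus 16 days in May

Day of year: 136


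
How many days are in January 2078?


January 2078

31 days


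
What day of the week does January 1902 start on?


Target: January 1, 1902
Anchor: Jan 1, 1902. With p = 1902 - 1 = 1901: (p + p//4 - p//100 + p//400) mod 7 = (1901 + 475 - 19 + 4) mod 7 = 2361 mod 7 = 2 -> Wednesday (Mon=0 ... Sun=6)
Offset from anchor: 0 days
Weekday index = (2 + 0) mod 7 = 2

Wednesday


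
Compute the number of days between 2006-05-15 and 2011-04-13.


From 2006-05-15 to 2011-04-13
2006-05-15: days before May = 31 + 28 + 31 + 30 = 120 (2006 is not a leap year); day of year = 120 + 15 = 135
2011-04-13: days before April = 31 + 28 + 31 = 90 (2011 is not a leap year); day of year = 90 + 13 = 103
Rest of 2006: 365 - 135 = 230
Full years 2007 (365), 2008 (366), 2009 (365), 2010 (365): 1461
Total = 230 + 1461 + 103 = 1794

1794 days


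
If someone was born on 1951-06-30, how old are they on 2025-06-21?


Birth: 1951-06-30
Reference: 2025-06-21
Year difference: 2025 - 1951 = 74
Birthday not yet reached in 2025, subtract 1

73 years old


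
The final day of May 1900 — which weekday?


May 1900 has 31 days
Anchor: Jan 1, 1900. With p = 1900 - 1 = 1899: (p + p//4 - p//100 + p//400) mod 7 = (1899 + 474 - 18 + 4) mod 7 = 2359 mod 7 = 0 -> Monday (Mon=0 ... Sun=6)
Days before May (Jan-Apr): 120; May 1 index = (0 + 120) mod 7 = 1 -> Tuesday
Last day offset: 31 - 1 = 30 days
Weekday index = (1 + 30) mod 7 = 3

Thursday, May 31


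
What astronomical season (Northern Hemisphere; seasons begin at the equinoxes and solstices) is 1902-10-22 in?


Date: October 22
Astronomical Autumn (approx.; exact equinox/solstice day varies by year): September 22 to December 20
October 22 falls within the Autumn window

Autumn


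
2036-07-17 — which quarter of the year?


Month: July (month 7)
Q1: Jan-Mar, Q2: Apr-Jun, Q3: Jul-Sep, Q4: Oct-Dec

Q3


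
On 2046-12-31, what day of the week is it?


Date: December 31, 2046
Anchor: Jan 1, 2046. With p = 2046 - 1 = 2045: (p + p//4 - p//100 + p//400) mod 7 = (2045 + 511 - 20 + 5) mod 7 = 2541 mod 7 = 0 -> Monday (Mon=0 ... Sun=6)
Days before December (Jan-Nov): 334; offset = 334 + 31 - 1 = 364
Weekday index = (0 + 364) mod 7 = 0

Day of the week: Monday


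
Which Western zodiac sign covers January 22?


Date: January 22
Conventional tropical zodiac dates: Aquarius from January 20 onward; Pisces starts February 19
January 22 falls within the Aquarius range

Aquarius


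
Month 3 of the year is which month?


Month 3 of 12

March


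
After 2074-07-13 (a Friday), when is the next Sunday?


Current: Friday
Target: Sunday
Days ahead: 2

Next Sunday: 2074-07-15


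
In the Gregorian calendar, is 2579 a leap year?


Gregorian leap year rule: divisible by 4, but not by 100, unless also by 400.
2579 is not divisible by 4 -> not a leap year

No


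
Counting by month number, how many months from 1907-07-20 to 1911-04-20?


From July 1907 to April 1911
4 years * 12 = 48 months, minus 3 months = 45

45 months


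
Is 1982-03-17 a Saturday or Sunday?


Anchor: Jan 1, 1982. With p = 1982 - 1 = 1981: (p + p//4 - p//100 + p//400) mod 7 = (1981 + 495 - 19 + 4) mod 7 = 2461 mod 7 = 4 -> Friday (Mon=0 ... Sun=6)
Day of year: 76; offset = 75
Weekday index = (4 + 75) mod 7 = 2 -> Wednesday
Weekend days: Saturday, Sunday

No


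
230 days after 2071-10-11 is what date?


Start: 2071-10-11, add 230 days
October 2071 has 31 days: 31 - 11 = 20 days to October 31 -> 210 left
November 2071 has 30 days -> 180 left
December 2071 has 31 days -> 149 left
January 2072 has 31 days -> 118 left
February 2072 has 29 days -> 89 left
March 2072 has 31 days -> 58 left
April 2072 has 30 days -> 28 left
May 2072: 28 <= 31 -> lands on May 28

Result: 2072-05-28


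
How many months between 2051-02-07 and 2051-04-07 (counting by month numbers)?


From February 2051 to April 2051
0 years * 12 = 0 months, plus 2 months = 2

2 months


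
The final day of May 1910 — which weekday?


May 1910 has 31 days
Anchor: Jan 1, 1910. With p = 1910 - 1 = 1909: (p + p//4 - p//100 + p//400) mod 7 = (1909 + 477 - 19 + 4) mod 7 = 2371 mod 7 = 5 -> Saturday (Mon=0 ... Sun=6)
Days before May (Jan-Apr): 120; May 1 index = (5 + 120) mod 7 = 6 -> Sunday
Last day offset: 31 - 1 = 30 days
Weekday index = (6 + 30) mod 7 = 1

Tuesday, May 31


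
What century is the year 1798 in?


Century = (year - 1) // 100 + 1
= (1798 - 1) // 100 + 1
= 1797 // 100 + 1
= 17 + 1

18th century


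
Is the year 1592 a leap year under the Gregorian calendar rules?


Gregorian leap year rule: divisible by 4, but not by 100, unless also by 400.
1592 is divisible by 4 but not 100 -> leap year

Yes


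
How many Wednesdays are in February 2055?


February 2055 has 28 days
Anchor: Jan 1, 2055. With p = 2055 - 1 = 2054: (p + p//4 - p//100 + p//400) mod 7 = (2054 + 513 - 20 + 5) mod 7 = 2552 mod 7 = 4 -> Friday (Mon=0 ... Sun=6)
Days before February (Jan): 31; February 1 index = (4 + 31) mod 7 = 0 -> Monday
First Wednesday is February 3
Wednesdays: 3, 10, 17, 24

4 Wednesdays


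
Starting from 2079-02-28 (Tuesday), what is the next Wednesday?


Current: Tuesday
Target: Wednesday
Days ahead: 1

Next Wednesday: 2079-03-01


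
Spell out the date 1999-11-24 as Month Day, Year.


ISO 1999-11-24 parses as year=1999, month=11, day=24
Month 11 -> November

November 24, 1999


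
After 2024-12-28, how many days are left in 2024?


Day of year: 363 of 366
Remaining = 366 - 363

3 days


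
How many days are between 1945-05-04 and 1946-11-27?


From 1945-05-04 to 1946-11-27
1945-05-04: days before May = 31 + 28 + 31 + 30 = 120 (1945 is not a leap year); day of year = 120 + 4 = 124
1946-11-27: days before November = 31 + 28 + 31 + 30 + 31 + 30 + 31 + 31 + 30 + 31 = 304 (1946 is not a leap year); day of year = 304 + 27 = 331
Rest of 1945: 365 - 124 = 241
Total = 241 + 331 = 572

572 days


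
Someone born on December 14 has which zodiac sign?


Date: December 14
Conventional tropical zodiac dates: Sagittarius from November 22 onward; Capricorn starts December 22
December 14 falls within the Sagittarius range

Sagittarius


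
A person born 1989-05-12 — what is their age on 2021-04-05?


Birth: 1989-05-12
Reference: 2021-04-05
Year difference: 2021 - 1989 = 32
Birthday not yet reached in 2021, subtract 1

31 years old


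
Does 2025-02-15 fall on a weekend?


Anchor: Jan 1, 2025. With p = 2025 - 1 = 2024: (p + p//4 - p//100 + p//400) mod 7 = (2024 + 506 - 20 + 5) mod 7 = 2515 mod 7 = 2 -> Wednesday (Mon=0 ... Sun=6)
Day of year: 46; offset = 45
Weekday index = (2 + 45) mod 7 = 5 -> Saturday
Weekend days: Saturday, Sunday

Yes


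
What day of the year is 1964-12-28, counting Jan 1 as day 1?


Date: December 28, 1964
Days in months 1 through 11: 335
Plus 28 days in December

Day of year: 363


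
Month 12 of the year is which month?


Month 12 of 12

December


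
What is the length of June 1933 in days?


June 1933

30 days


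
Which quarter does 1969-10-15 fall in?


Month: October (month 10)
Q1: Jan-Mar, Q2: Apr-Jun, Q3: Jul-Sep, Q4: Oct-Dec

Q4


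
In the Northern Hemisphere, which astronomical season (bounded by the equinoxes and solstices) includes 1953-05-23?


Date: May 23
Astronomical Spring (approx.; exact equinox/solstice day varies by year): March 20 to June 20
May 23 falls within the Spring window

Spring


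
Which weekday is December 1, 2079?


Target: December 1, 2079
Anchor: Jan 1, 2079. With p = 2079 - 1 = 2078: (p + p//4 - p//100 + p//400) mod 7 = (2078 + 519 - 20 + 5) mod 7 = 2582 mod 7 = 6 -> Sunday (Mon=0 ... Sun=6)
Days before December (Jan-Nov): 334 days
Weekday index = (6 + 334) mod 7 = 4

Friday


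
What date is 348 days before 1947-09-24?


Start: 1947-09-24, subtract 348 days
Back 24 days from September 24 reaches August 31, 1947 -> 324 left
August 1947 has 31 days -> back to July 31, 1947 -> 293 left
July 1947 has 31 days -> back to June 30, 1947 -> 262 left
June 1947 has 30 days -> back to May 31, 1947 -> 232 left
May 1947 has 31 days -> back to April 30, 1947 -> 201 left
April 1947 has 30 days -> back to March 31, 1947 -> 171 left
March 1947 has 31 days -> back to February 28, 1947 -> 140 left
February 1947 has 28 days -> back to January 31, 1947 -> 112 left
January 1947 has 31 days -> back to December 31, 1946 -> 81 left
December 1946 has 31 days -> back to November 30, 1946 -> 50 left
November 1946 has 30 days -> back to October 31, 1946 -> 20 left
October 1946: 31 - 20 = 11 -> lands on October 11

Result: 1946-10-11


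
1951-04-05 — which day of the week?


Date: April 5, 1951
Anchor: Jan 1, 1951. With p = 1951 - 1 = 1950: (p + p//4 - p//100 + p//400) mod 7 = (1950 + 487 - 19 + 4) mod 7 = 2422 mod 7 = 0 -> Monday (Mon=0 ... Sun=6)
Days before April (Jan-Mar): 90; offset = 90 + 5 - 1 = 94
Weekday index = (0 + 94) mod 7 = 3

Day of the week: Thursday


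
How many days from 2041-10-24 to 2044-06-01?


From 2041-10-24 to 2044-06-01
2041-10-24: days before October = 31 + 28 + 31 + 30 + 31 + 30 + 31 + 31 + 30 = 273 (2041 is not a leap year); day of year = 273 + 24 = 297
2044-06-01: days before June = 31 + 29 + 31 + 30 + 31 = 152 (2044 is a leap year); day of year = 152 + 1 = 153
Rest of 2041: 365 - 297 = 68
Full years 2042 (365), 2043 (365): 730
Total = 68 + 730 + 153 = 951

951 days


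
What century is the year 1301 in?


Century = (year - 1) // 100 + 1
= (1301 - 1) // 100 + 1
= 1300 // 100 + 1
= 13 + 1

14th century


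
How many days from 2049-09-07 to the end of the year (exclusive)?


Day of year: 250 of 365
Remaining = 365 - 250

115 days


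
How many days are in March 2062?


March 2062

31 days


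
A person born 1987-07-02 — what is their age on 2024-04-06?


Birth: 1987-07-02
Reference: 2024-04-06
Year difference: 2024 - 1987 = 37
Birthday not yet reached in 2024, subtract 1

36 years old


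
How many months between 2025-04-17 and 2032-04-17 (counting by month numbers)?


From April 2025 to April 2032
7 years * 12 = 84 months = 84

84 months


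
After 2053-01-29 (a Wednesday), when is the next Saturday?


Current: Wednesday
Target: Saturday
Days ahead: 3

Next Saturday: 2053-02-01


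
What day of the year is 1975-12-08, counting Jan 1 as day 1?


Date: December 8, 1975
Days in months 1 through 11: 334
Plus 8 days in December

Day of year: 342


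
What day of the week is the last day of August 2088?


August 2088 has 31 days
Anchor: Jan 1, 2088. With p = 2088 - 1 = 2087: (p + p//4 - p//100 + p//400) mod 7 = (2087 + 521 - 20 + 5) mod 7 = 2593 mod 7 = 3 -> Thursday (Mon=0 ... Sun=6)
Days before August (Jan-Jul): 213; August 1 index = (3 + 213) mod 7 = 6 -> Sunday
Last day offset: 31 - 1 = 30 days
Weekday index = (6 + 30) mod 7 = 1

Tuesday, August 31


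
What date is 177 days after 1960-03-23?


Start: 1960-03-23, add 177 days
March 1960 has 31 days: 31 - 23 = 8 days to March 31 -> 169 left
April 1960 has 30 days -> 139 left
May 1960 has 31 days -> 108 left
June 1960 has 30 days -> 78 left
July 1960 has 31 days -> 47 left
August 1960 has 31 days -> 16 left
September 1960: 16 <= 30 -> lands on September 16

Result: 1960-09-16


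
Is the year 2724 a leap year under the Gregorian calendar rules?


Gregorian leap year rule: divisible by 4, but not by 100, unless also by 400.
2724 is divisible by 4 but not 100 -> leap year

Yes


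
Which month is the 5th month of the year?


Month 5 of 12

May


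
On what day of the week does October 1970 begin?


Target: October 1, 1970
Anchor: Jan 1, 1970. With p = 1970 - 1 = 1969: (p + p//4 - p//100 + p//400) mod 7 = (1969 + 492 - 19 + 4) mod 7 = 2446 mod 7 = 3 -> Thursday (Mon=0 ... Sun=6)
Days before October (Jan-Sep): 273 days
Weekday index = (3 + 273) mod 7 = 3

Thursday


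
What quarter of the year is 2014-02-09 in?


Month: February (month 2)
Q1: Jan-Mar, Q2: Apr-Jun, Q3: Jul-Sep, Q4: Oct-Dec

Q1


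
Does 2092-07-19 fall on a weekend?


Anchor: Jan 1, 2092. With p = 2092 - 1 = 2091: (p + p//4 - p//100 + p//400) mod 7 = (2091 + 522 - 20 + 5) mod 7 = 2598 mod 7 = 1 -> Tuesday (Mon=0 ... Sun=6)
Day of year: 201; offset = 200
Weekday index = (1 + 200) mod 7 = 5 -> Saturday
Weekend days: Saturday, Sunday

Yes


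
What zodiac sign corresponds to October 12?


Date: October 12
Conventional tropical zodiac dates: Libra from September 23 onward; Scorpio starts October 23
October 12 falls within the Libra range

Libra


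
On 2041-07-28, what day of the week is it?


Date: July 28, 2041
Anchor: Jan 1, 2041. With p = 2041 - 1 = 2040: (p + p//4 - p//100 + p//400) mod 7 = (2040 + 510 - 20 + 5) mod 7 = 2535 mod 7 = 1 -> Tuesday (Mon=0 ... Sun=6)
Days before July (Jan-Jun): 181; offset = 181 + 28 - 1 = 208
Weekday index = (1 + 208) mod 7 = 6

Day of the week: Sunday


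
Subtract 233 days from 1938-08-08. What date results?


Start: 1938-08-08, subtract 233 days
Back 8 days from August 8 reaches July 31, 1938 -> 225 left
July 1938 has 31 days -> back to June 30, 1938 -> 194 left
June 1938 has 30 days -> back to May 31, 1938 -> 164 left
May 1938 has 31 days -> back to April 30, 1938 -> 133 left
April 1938 has 30 days -> back to March 31, 1938 -> 103 left
March 1938 has 31 days -> back to February 28, 1938 -> 72 left
February 1938 has 28 days -> back to January 31, 1938 -> 44 left
January 1938 has 31 days -> back to December 31, 1937 -> 13 left
December 1937: 31 - 13 = 18 -> lands on December 18

Result: 1937-12-18


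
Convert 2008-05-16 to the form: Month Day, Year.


ISO 2008-05-16 parses as year=2008, month=05, day=16
Month 5 -> May

May 16, 2008


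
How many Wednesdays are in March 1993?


March 1993 has 31 days
Anchor: Jan 1, 1993. With p = 1993 - 1 = 1992: (p + p//4 - p//100 + p//400) mod 7 = (1992 + 498 - 19 + 4) mod 7 = 2475 mod 7 = 4 -> Friday (Mon=0 ... Sun=6)
Days before March (Jan-Feb): 59; March 1 index = (4 + 59) mod 7 = 0 -> Monday
First Wednesday is March 3
Wednesdays: 3, 10, 17, 24, 31

5 Wednesdays


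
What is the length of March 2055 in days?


March 2055

31 days


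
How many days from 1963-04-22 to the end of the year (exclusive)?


Day of year: 112 of 365
Remaining = 365 - 112

253 days


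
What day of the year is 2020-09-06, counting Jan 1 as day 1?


Date: September 6, 2020
Days in months 1 through 8: 244
Plus 6 days in September

Day of year: 250


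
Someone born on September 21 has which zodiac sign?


Date: September 21
Conventional tropical zodiac dates: Virgo from August 23 onward; Libra starts September 23
September 21 falls within the Virgo range

Virgo


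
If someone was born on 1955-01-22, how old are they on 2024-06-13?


Birth: 1955-01-22
Reference: 2024-06-13
Year difference: 2024 - 1955 = 69

69 years old


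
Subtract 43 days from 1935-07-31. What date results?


Start: 1935-07-31, subtract 43 days
Back 31 days from July 31 reaches June 30, 1935 -> 12 left
June 1935: 30 - 12 = 18 -> lands on June 18

Result: 1935-06-18


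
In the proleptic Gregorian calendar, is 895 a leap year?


Gregorian leap year rule: divisible by 4, but not by 100, unless also by 400.
895 is not divisible by 4 -> not a leap year

No


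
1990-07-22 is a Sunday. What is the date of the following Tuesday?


Current: Sunday
Target: Tuesday
Days ahead: 2

Next Tuesday: 1990-07-24


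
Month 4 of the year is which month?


Month 4 of 12

April


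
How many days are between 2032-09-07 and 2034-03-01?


From 2032-09-07 to 2034-03-01
2032-09-07: days before September = 31 + 29 + 31 + 30 + 31 + 30 + 31 + 31 = 244 (2032 is a leap year); day of year = 244 + 7 = 251
2034-03-01: days before March = 31 + 28 = 59 (2034 is not a leap year); day of year = 59 + 1 = 60
Rest of 2032: 366 - 251 = 115
Full years 2033 (365): 365
Total = 115 + 365 + 60 = 540

540 days


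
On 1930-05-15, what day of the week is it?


Date: May 15, 1930
Anchor: Jan 1, 1930. With p = 1930 - 1 = 1929: (p + p//4 - p//100 + p//400) mod 7 = (1929 + 482 - 19 + 4) mod 7 = 2396 mod 7 = 2 -> Wednesday (Mon=0 ... Sun=6)
Days before May (Jan-Apr): 120; offset = 120 + 15 - 1 = 134
Weekday index = (2 + 134) mod 7 = 3

Day of the week: Thursday


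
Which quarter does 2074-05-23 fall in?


Month: May (month 5)
Q1: Jan-Mar, Q2: Apr-Jun, Q3: Jul-Sep, Q4: Oct-Dec

Q2


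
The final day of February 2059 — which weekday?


February 2059 has 28 days
Anchor: Jan 1, 2059. With p = 2059 - 1 = 2058: (p + p//4 - p//100 + p//400) mod 7 = (2058 + 514 - 20 + 5) mod 7 = 2557 mod 7 = 2 -> Wednesday (Mon=0 ... Sun=6)
Days before February (Jan): 31; February 1 index = (2 + 31) mod 7 = 5 -> Saturday
Last day offset: 28 - 1 = 27 days
Weekday index = (5 + 27) mod 7 = 4

Friday, February 28


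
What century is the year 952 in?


Century = (year - 1) // 100 + 1
= (952 - 1) // 100 + 1
= 951 // 100 + 1
= 9 + 1

10th century


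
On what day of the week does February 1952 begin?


Target: February 1, 1952
Anchor: Jan 1, 1952. With p = 1952 - 1 = 1951: (p + p//4 - p//100 + p//400) mod 7 = (1951 + 487 - 19 + 4) mod 7 = 2423 mod 7 = 1 -> Tuesday (Mon=0 ... Sun=6)
Days before February (Jan): 31 days
Weekday index = (1 + 31) mod 7 = 4

Friday


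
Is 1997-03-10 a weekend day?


Anchor: Jan 1, 1997. With p = 1997 - 1 = 1996: (p + p//4 - p//100 + p//400) mod 7 = (1996 + 499 - 19 + 4) mod 7 = 2480 mod 7 = 2 -> Wednesday (Mon=0 ... Sun=6)
Day of year: 69; offset = 68
Weekday index = (2 + 68) mod 7 = 0 -> Monday
Weekend days: Saturday, Sunday

No


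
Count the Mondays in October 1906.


October 1906 has 31 days
Anchor: Jan 1, 1906. With p = 1906 - 1 = 1905: (p + p//4 - p//100 + p//400) mod 7 = (1905 + 476 - 19 + 4) mod 7 = 2366 mod 7 = 0 -> Monday (Mon=0 ... Sun=6)
Days before October (Jan-Sep): 273; October 1 index = (0 + 273) mod 7 = 0 -> Monday
First Monday is October 1
Mondays: 1, 8, 15, 22, 29

5 Mondays


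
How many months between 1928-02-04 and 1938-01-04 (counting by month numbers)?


From February 1928 to January 1938
10 years * 12 = 120 months, minus 1 month = 119

119 months


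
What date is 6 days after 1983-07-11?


Start: 1983-07-11, add 6 days
July 1983 has 31 days; 11 + 6 = 17 stays within July

Result: 1983-07-17


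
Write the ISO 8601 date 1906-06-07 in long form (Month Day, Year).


ISO 1906-06-07 parses as year=1906, month=06, day=07
Month 6 -> June

June 7, 1906


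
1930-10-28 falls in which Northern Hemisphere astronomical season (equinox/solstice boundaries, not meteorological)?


Date: October 28
Astronomical Autumn (approx.; exact equinox/solstice day varies by year): September 22 to December 20
October 28 falls within the Autumn window

Autumn


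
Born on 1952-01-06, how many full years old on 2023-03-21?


Birth: 1952-01-06
Reference: 2023-03-21
Year difference: 2023 - 1952 = 71

71 years old


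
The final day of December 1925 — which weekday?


December 1925 has 31 days
Anchor: Jan 1, 1925. With p = 1925 - 1 = 1924: (p + p//4 - p//100 + p//400) mod 7 = (1924 + 481 - 19 + 4) mod 7 = 2390 mod 7 = 3 -> Thursday (Mon=0 ... Sun=6)
Days before December (Jan-Nov): 334; December 1 index = (3 + 334) mod 7 = 1 -> Tuesday
Last day offset: 31 - 1 = 30 days
Weekday index = (1 + 30) mod 7 = 3

Thursday, December 31


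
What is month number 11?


Month 11 of 12

November


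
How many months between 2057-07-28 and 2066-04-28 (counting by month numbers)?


From July 2057 to April 2066
9 years * 12 = 108 months, minus 3 months = 105

105 months


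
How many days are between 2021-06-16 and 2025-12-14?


From 2021-06-16 to 2025-12-14
2021-06-16: days before June = 31 + 28 + 31 + 30 + 31 = 151 (2021 is not a leap year); day of year = 151 + 16 = 167
2025-12-14: days before December = 31 + 28 + 31 + 30 + 31 + 30 + 31 + 31 + 30 + 31 + 30 = 334 (2025 is not a leap year); day of year = 334 + 14 = 348
Rest of 2021: 365 - 167 = 198
Full years 2022 (365), 2023 (365), 2024 (366): 1096
Total = 198 + 1096 + 348 = 1642

1642 days


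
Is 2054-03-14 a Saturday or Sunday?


Anchor: Jan 1, 2054. With p = 2054 - 1 = 2053: (p + p//4 - p//100 + p//400) mod 7 = (2053 + 513 - 20 + 5) mod 7 = 2551 mod 7 = 3 -> Thursday (Mon=0 ... Sun=6)
Day of year: 73; offset = 72
Weekday index = (3 + 72) mod 7 = 5 -> Saturday
Weekend days: Saturday, Sunday

Yes


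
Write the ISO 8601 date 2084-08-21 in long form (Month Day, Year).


ISO 2084-08-21 parses as year=2084, month=08, day=21
Month 8 -> August

August 21, 2084


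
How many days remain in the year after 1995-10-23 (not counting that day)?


Day of year: 296 of 365
Remaining = 365 - 296

69 days


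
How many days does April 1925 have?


April 1925

30 days


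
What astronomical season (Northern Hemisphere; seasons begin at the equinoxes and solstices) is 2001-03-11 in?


Date: March 11
Astronomical Winter (approx.; exact equinox/solstice day varies by year): December 21 to March 19
March 11 falls within the Winter window

Winter


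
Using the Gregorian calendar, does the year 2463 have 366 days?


Gregorian leap year rule: divisible by 4, but not by 100, unless also by 400.
2463 is not divisible by 4 -> not a leap year

No


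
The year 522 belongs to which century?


Century = (year - 1) // 100 + 1
= (522 - 1) // 100 + 1
= 521 // 100 + 1
= 5 + 1

6th century


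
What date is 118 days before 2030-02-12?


Start: 2030-02-12, subtract 118 days
Back 12 days from February 12 reaches January 31, 2030 -> 106 left
January 2030 has 31 days -> back to December 31, 2029 -> 75 left
December 2029 has 31 days -> back to November 30, 2029 -> 44 left
November 2029 has 30 days -> back to October 31, 2029 -> 14 left
October 2029: 31 - 14 = 17 -> lands on October 17

Result: 2029-10-17


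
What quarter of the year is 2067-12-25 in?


Month: December (month 12)
Q1: Jan-Mar, Q2: Apr-Jun, Q3: Jul-Sep, Q4: Oct-Dec

Q4


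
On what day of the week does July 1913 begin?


Target: July 1, 1913
Anchor: Jan 1, 1913. With p = 1913 - 1 = 1912: (p + p//4 - p//100 + p//400) mod 7 = (1912 + 478 - 19 + 4) mod 7 = 2375 mod 7 = 2 -> Wednesday (Mon=0 ... Sun=6)
Days before July (Jan-Jun): 181 days
Weekday index = (2 + 181) mod 7 = 1

Tuesday


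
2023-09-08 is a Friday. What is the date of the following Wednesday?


Current: Friday
Target: Wednesday
Days ahead: 5

Next Wednesday: 2023-09-13


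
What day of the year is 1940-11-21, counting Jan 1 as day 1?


Date: November 21, 1940
Days in months 1 through 10: 305
Plus 21 days in November

Day of year: 326


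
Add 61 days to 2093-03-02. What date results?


Start: 2093-03-02, add 61 days
March 2093 has 31 days: 31 - 2 = 29 days to March 31 -> 32 left
April 2093 has 30 days -> 2 left
May 2093: 2 <= 31 -> lands on May 2

Result: 2093-05-02


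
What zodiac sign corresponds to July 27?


Date: July 27
Conventional tropical zodiac dates: Leo from July 23 onward; Virgo starts August 23
July 27 falls within the Leo range

Leo


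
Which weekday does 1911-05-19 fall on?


Date: May 19, 1911
Anchor: Jan 1, 1911. With p = 1911 - 1 = 1910: (p + p//4 - p//100 + p//400) mod 7 = (1910 + 477 - 19 + 4) mod 7 = 2372 mod 7 = 6 -> Sunday (Mon=0 ... Sun=6)
Days before May (Jan-Apr): 120; offset = 120 + 19 - 1 = 138
Weekday index = (6 + 138) mod 7 = 4

Day of the week: Friday


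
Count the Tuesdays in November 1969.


November 1969 has 30 days
Anchor: Jan 1, 1969. With p = 1969 - 1 = 1968: (p + p//4 - p//100 + p//400) mod 7 = (1968 + 492 - 19 + 4) mod 7 = 2445 mod 7 = 2 -> Wednesday (Mon=0 ... Sun=6)
Days before November (Jan-Oct): 304; November 1 index = (2 + 304) mod 7 = 5 -> Saturday
First Tuesday is November 4
Tuesdays: 4, 11, 18, 25

4 Tuesdays


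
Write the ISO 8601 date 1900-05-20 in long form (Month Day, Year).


ISO 1900-05-20 parses as year=1900, month=05, day=20
Month 5 -> May

May 20, 1900


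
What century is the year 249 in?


Century = (year - 1) // 100 + 1
= (249 - 1) // 100 + 1
= 248 // 100 + 1
= 2 + 1

3rd century


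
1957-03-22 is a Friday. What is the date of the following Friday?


Current: Friday
Target: Friday
Days ahead: 7

Next Friday: 1957-03-29


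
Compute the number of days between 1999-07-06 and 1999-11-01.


From 1999-07-06 to 1999-11-01
1999-07-06: days before July = 31 + 28 + 31 + 30 + 31 + 30 = 181 (1999 is not a leap year); day of year = 181 + 6 = 187
1999-11-01: days before November = 31 + 28 + 31 + 30 + 31 + 30 + 31 + 31 + 30 + 31 = 304 (1999 is not a leap year); day of year = 304 + 1 = 305
Same year: 305 - 187 = 118

118 days


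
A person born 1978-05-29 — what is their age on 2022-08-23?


Birth: 1978-05-29
Reference: 2022-08-23
Year difference: 2022 - 1978 = 44

44 years old


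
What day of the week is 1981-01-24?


Date: January 24, 1981
Anchor: Jan 1, 1981. With p = 1981 - 1 = 1980: (p + p//4 - p//100 + p//400) mod 7 = (1980 + 495 - 19 + 4) mod 7 = 2460 mod 7 = 3 -> Thursday (Mon=0 ... Sun=6)
Days into year = 24 - 1 = 23
Weekday index = (3 + 23) mod 7 = 5

Day of the week: Saturday


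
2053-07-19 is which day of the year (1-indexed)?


Date: July 19, 2053
Days in months 1 through 6: 181
Plus 19 days in July

Day of year: 200


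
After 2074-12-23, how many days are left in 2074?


Day of year: 357 of 365
Remaining = 365 - 357

8 days


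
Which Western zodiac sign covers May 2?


Date: May 2
Conventional tropical zodiac dates: Taurus from April 20 onward; Gemini starts May 21
May 2 falls within the Taurus range

Taurus


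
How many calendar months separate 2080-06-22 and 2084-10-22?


From June 2080 to October 2084
4 years * 12 = 48 months, plus 4 months = 52

52 months


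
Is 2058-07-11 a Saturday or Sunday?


Anchor: Jan 1, 2058. With p = 2058 - 1 = 2057: (p + p//4 - p//100 + p//400) mod 7 = (2057 + 514 - 20 + 5) mod 7 = 2556 mod 7 = 1 -> Tuesday (Mon=0 ... Sun=6)
Day of year: 192; offset = 191
Weekday index = (1 + 191) mod 7 = 3 -> Thursday
Weekend days: Saturday, Sunday

No


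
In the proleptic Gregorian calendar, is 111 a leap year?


Gregorian leap year rule: divisible by 4, but not by 100, unless also by 400.
111 is not divisible by 4 -> not a leap year

No


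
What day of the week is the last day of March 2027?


March 2027 has 31 days
Anchor: Jan 1, 2027. With p = 2027 - 1 = 2026: (p + p//4 - p//100 + p//400) mod 7 = (2026 + 506 - 20 + 5) mod 7 = 2517 mod 7 = 4 -> Friday (Mon=0 ... Sun=6)
Days before March (Jan-Feb): 59; March 1 index = (4 + 59) mod 7 = 0 -> Monday
Last day offset: 31 - 1 = 30 days
Weekday index = (0 + 30) mod 7 = 2

Wednesday, March 31


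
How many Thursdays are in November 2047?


November 2047 has 30 days
Anchor: Jan 1, 2047. With p = 2047 - 1 = 2046: (p + p//4 - p//100 + p//400) mod 7 = (2046 + 511 - 20 + 5) mod 7 = 2542 mod 7 = 1 -> Tuesday (Mon=0 ... Sun=6)
Days before November (Jan-Oct): 304; November 1 index = (1 + 304) mod 7 = 4 -> Friday
First Thursday is November 7
Thursdays: 7, 14, 21, 28

4 Thursdays


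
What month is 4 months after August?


August is month 8
8 + 4 = 12

December


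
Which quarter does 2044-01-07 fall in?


Month: January (month 1)
Q1: Jan-Mar, Q2: Apr-Jun, Q3: Jul-Sep, Q4: Oct-Dec

Q1


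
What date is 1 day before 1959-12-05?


Start: 1959-12-05, subtract 1 day
5 - 1 = 4 stays within December 1959

Result: 1959-12-04


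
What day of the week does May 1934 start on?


Target: May 1, 1934
Anchor: Jan 1, 1934. With p = 1934 - 1 = 1933: (p + p//4 - p//100 + p//400) mod 7 = (1933 + 483 - 19 + 4) mod 7 = 2401 mod 7 = 0 -> Monday (Mon=0 ... Sun=6)
Days before May (Jan-Apr): 120 days
Weekday index = (0 + 120) mod 7 = 1

Tuesday


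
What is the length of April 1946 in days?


April 1946

30 days


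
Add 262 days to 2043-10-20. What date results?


Start: 2043-10-20, add 262 days
October 2043 has 31 days: 31 - 20 = 11 days to October 31 -> 251 left
November 2043 has 30 days -> 221 left
December 2043 has 31 days -> 190 left
January 2044 has 31 days -> 159 left
February 2044 has 29 days -> 130 left
March 2044 has 31 days -> 99 left
April 2044 has 30 days -> 69 left
May 2044 has 31 days -> 38 left
June 2044 has 30 days -> 8 left
July 2044: 8 <= 31 -> lands on July 8

Result: 2044-07-08


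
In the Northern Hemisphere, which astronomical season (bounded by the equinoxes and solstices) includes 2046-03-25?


Date: March 25
Astronomical Spring (approx.; exact equinox/solstice day varies by year): March 20 to June 20
March 25 falls within the Spring window

Spring


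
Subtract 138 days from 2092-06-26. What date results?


Start: 2092-06-26, subtract 138 days
Back 26 days from June 26 reaches May 31, 2092 -> 112 left
May 2092 has 31 days -> back to April 30, 2092 -> 81 left
April 2092 has 30 days -> back to March 31, 2092 -> 51 left
March 2092 has 31 days -> back to February 29, 2092 -> 20 left
February 2092: 29 - 20 = 9 -> lands on February 9

Result: 2092-02-09


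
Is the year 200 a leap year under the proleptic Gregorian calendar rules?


Gregorian leap year rule: divisible by 4, but not by 100, unless also by 400.
200 is divisible by 100 but not 400 -> not a leap year

No


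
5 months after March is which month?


March is month 3
3 + 5 = 8

August


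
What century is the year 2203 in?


Century = (year - 1) // 100 + 1
= (2203 - 1) // 100 + 1
= 2202 // 100 + 1
= 22 + 1

23rd century


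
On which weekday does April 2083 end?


April 2083 has 30 days
Anchor: Jan 1, 2083. With p = 2083 - 1 = 2082: (p + p//4 - p//100 + p//400) mod 7 = (2082 + 520 - 20 + 5) mod 7 = 2587 mod 7 = 4 -> Friday (Mon=0 ... Sun=6)
Days before April (Jan-Mar): 90; April 1 index = (4 + 90) mod 7 = 3 -> Thursday
Last day offset: 30 - 1 = 29 days
Weekday index = (3 + 29) mod 7 = 4

Friday, April 30


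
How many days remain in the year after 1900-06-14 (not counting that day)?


Day of year: 165 of 365
Remaining = 365 - 165

200 days


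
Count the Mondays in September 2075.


September 2075 has 30 days
Anchor: Jan 1, 2075. With p = 2075 - 1 = 2074: (p + p//4 - p//100 + p//400) mod 7 = (2074 + 518 - 20 + 5) mod 7 = 2577 mod 7 = 1 -> Tuesday (Mon=0 ... Sun=6)
Days before September (Jan-Aug): 243; September 1 index = (1 + 243) mod 7 = 6 -> Sunday
First Monday is September 2
Mondays: 2, 9, 16, 23, 30

5 Mondays


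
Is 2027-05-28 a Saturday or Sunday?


Anchor: Jan 1, 2027. With p = 2027 - 1 = 2026: (p + p//4 - p//100 + p//400) mod 7 = (2026 + 506 - 20 + 5) mod 7 = 2517 mod 7 = 4 -> Friday (Mon=0 ... Sun=6)
Day of year: 148; offset = 147
Weekday index = (4 + 147) mod 7 = 4 -> Friday
Weekend days: Saturday, Sunday

No


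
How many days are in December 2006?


December 2006

31 days


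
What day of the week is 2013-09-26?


Date: September 26, 2013
Anchor: Jan 1, 2013. With p = 2013 - 1 = 2012: (p + p//4 - p//100 + p//400) mod 7 = (2012 + 503 - 20 + 5) mod 7 = 2500 mod 7 = 1 -> Tuesday (Mon=0 ... Sun=6)
Days before September (Jan-Aug): 243; offset = 243 + 26 - 1 = 268
Weekday index = (1 + 268) mod 7 = 3

Day of the week: Thursday


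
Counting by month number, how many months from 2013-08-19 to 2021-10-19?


From August 2013 to October 2021
8 years * 12 = 96 months, plus 2 months = 98

98 months


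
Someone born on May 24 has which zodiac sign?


Date: May 24
Conventional tropical zodiac dates: Gemini from May 21 onward; Cancer starts June 21
May 24 falls within the Gemini range

Gemini


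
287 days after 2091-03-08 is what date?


Start: 2091-03-08, add 287 days
March 2091 has 31 days: 31 - 8 = 23 days to March 31 -> 264 left
April 2091 has 30 days -> 234 left
May 2091 has 31 days -> 203 left
June 2091 has 30 days -> 173 left
July 2091 has 31 days -> 142 left
August 2091 has 31 days -> 111 left
September 2091 has 30 days -> 81 left
October 2091 has 31 days -> 50 left
November 2091 has 30 days -> 20 left
December 2091: 20 <= 31 -> lands on December 20

Result: 2091-12-20


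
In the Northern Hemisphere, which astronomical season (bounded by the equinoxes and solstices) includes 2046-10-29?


Date: October 29
Astronomical Autumn (approx.; exact equinox/solstice day varies by year): September 22 to December 20
October 29 falls within the Autumn window

Autumn


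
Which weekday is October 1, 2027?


Target: October 1, 2027
Anchor: Jan 1, 2027. With p = 2027 - 1 = 2026: (p + p//4 - p//100 + p//400) mod 7 = (2026 + 506 - 20 + 5) mod 7 = 2517 mod 7 = 4 -> Friday (Mon=0 ... Sun=6)
Days before October (Jan-Sep): 273 days
Weekday index = (4 + 273) mod 7 = 4

Friday


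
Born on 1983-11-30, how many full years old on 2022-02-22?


Birth: 1983-11-30
Reference: 2022-02-22
Year difference: 2022 - 1983 = 39
Birthday not yet reached in 2022, subtract 1

38 years old


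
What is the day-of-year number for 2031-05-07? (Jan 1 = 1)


Date: May 7, 2031
Days in months 1 through 4: 120
Plus 7 days in May

Day of year: 127


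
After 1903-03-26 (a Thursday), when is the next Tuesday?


Current: Thursday
Target: Tuesday
Days ahead: 5

Next Tuesday: 1903-03-31


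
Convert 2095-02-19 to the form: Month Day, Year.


ISO 2095-02-19 parses as year=2095, month=02, day=19
Month 2 -> February

February 19, 2095


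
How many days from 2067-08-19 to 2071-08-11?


From 2067-08-19 to 2071-08-11
2067-08-19: days before August = 31 + 28 + 31 + 30 + 31 + 30 + 31 = 212 (2067 is not a leap year); day of year = 212 + 19 = 231
2071-08-11: days before August = 31 + 28 + 31 + 30 + 31 + 30 + 31 = 212 (2071 is not a leap year); day of year = 212 + 11 = 223
Rest of 2067: 365 - 231 = 134
Full years 2068 (366), 2069 (365), 2070 (365): 1096
Total = 134 + 1096 + 223 = 1453

1453 days


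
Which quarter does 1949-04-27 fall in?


Month: April (month 4)
Q1: Jan-Mar, Q2: Apr-Jun, Q3: Jul-Sep, Q4: Oct-Dec

Q2


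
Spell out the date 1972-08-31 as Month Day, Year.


ISO 1972-08-31 parses as year=1972, month=08, day=31
Month 8 -> August

August 31, 1972


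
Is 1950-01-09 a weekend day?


Anchor: Jan 1, 1950. With p = 1950 - 1 = 1949: (p + p//4 - p//100 + p//400) mod 7 = (1949 + 487 - 19 + 4) mod 7 = 2421 mod 7 = 6 -> Sunday (Mon=0 ... Sun=6)
Day of year: 9; offset = 8
Weekday index = (6 + 8) mod 7 = 0 -> Monday
Weekend days: Saturday, Sunday

No


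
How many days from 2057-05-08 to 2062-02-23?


From 2057-05-08 to 2062-02-23
2057-05-08: days before May = 31 + 28 + 31 + 30 = 120 (2057 is not a leap year); day of year = 120 + 8 = 128
2062-02-23: days before February = 31; day of year = 31 + 23 = 54
Rest of 2057: 365 - 128 = 237
Full years 2058 (365), 2059 (365), 2060 (366), 2061 (365): 1461
Total = 237 + 1461 + 54 = 1752

1752 days


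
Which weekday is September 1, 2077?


Target: September 1, 2077
Anchor: Jan 1, 2077. With p = 2077 - 1 = 2076: (p + p//4 - p//100 + p//400) mod 7 = (2076 + 519 - 20 + 5) mod 7 = 2580 mod 7 = 4 -> Friday (Mon=0 ... Sun=6)
Days before September (Jan-Aug): 243 days
Weekday index = (4 + 243) mod 7 = 2

Wednesday


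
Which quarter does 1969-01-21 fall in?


Month: January (month 1)
Q1: Jan-Mar, Q2: Apr-Jun, Q3: Jul-Sep, Q4: Oct-Dec

Q1


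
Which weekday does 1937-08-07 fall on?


Date: August 7, 1937
Anchor: Jan 1, 1937. With p = 1937 - 1 = 1936: (p + p//4 - p//100 + p//400) mod 7 = (1936 + 484 - 19 + 4) mod 7 = 2405 mod 7 = 4 -> Friday (Mon=0 ... Sun=6)
Days before August (Jan-Jul): 212; offset = 212 + 7 - 1 = 218
Weekday index = (4 + 218) mod 7 = 5

Day of the week: Saturday


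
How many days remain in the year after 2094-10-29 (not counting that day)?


Day of year: 302 of 365
Remaining = 365 - 302

63 days


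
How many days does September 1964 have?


September 1964

30 days


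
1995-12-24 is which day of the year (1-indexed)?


Date: December 24, 1995
Days in months 1 through 11: 334
Plus 24 days in December

Day of year: 358


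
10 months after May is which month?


May is month 5
5 + 10 = 15; wrap: 15 - 12 = 3

March


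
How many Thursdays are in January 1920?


January 1920 has 31 days
Anchor: Jan 1, 1920. With p = 1920 - 1 = 1919: (p + p//4 - p//100 + p//400) mod 7 = (1919 + 479 - 19 + 4) mod 7 = 2383 mod 7 = 3 -> Thursday (Mon=0 ... Sun=6)
January 1 is the anchor itself -> Thursday
First Thursday is January 1
Thursdays: 1, 8, 15, 22, 29

5 Thursdays


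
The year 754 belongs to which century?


Century = (year - 1) // 100 + 1
= (754 - 1) // 100 + 1
= 753 // 100 + 1
= 7 + 1

8th century


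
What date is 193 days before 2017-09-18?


Start: 2017-09-18, subtract 193 days
Back 18 days from September 18 reaches August 31, 2017 -> 175 left
August 2017 has 31 days -> back to July 31, 2017 -> 144 left
July 2017 has 31 days -> back to June 30, 2017 -> 113 left
June 2017 has 30 days -> back to May 31, 2017 -> 83 left
May 2017 has 31 days -> back to April 30, 2017 -> 52 left
April 2017 has 30 days -> back to March 31, 2017 -> 22 left
March 2017: 31 - 22 = 9 -> lands on March 9

Result: 2017-03-09


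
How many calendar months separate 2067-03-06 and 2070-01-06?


From March 2067 to January 2070
3 years * 12 = 36 months, minus 2 months = 34

34 months


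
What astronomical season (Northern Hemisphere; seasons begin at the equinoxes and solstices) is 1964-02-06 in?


Date: February 6
Astronomical Winter (approx.; exact equinox/solstice day varies by year): December 21 to March 19
February 6 falls within the Winter window

Winter


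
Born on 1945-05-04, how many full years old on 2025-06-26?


Birth: 1945-05-04
Reference: 2025-06-26
Year difference: 2025 - 1945 = 80

80 years old


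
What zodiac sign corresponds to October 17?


Date: October 17
Conventional tropical zodiac dates: Libra from September 23 onward; Scorpio starts October 23
October 17 falls within the Libra range

Libra


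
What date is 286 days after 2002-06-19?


Start: 2002-06-19, add 286 days
June 2002 has 30 days: 30 - 19 = 11 days to June 30 -> 275 left
July 2002 has 31 days -> 244 left
August 2002 has 31 days -> 213 left
September 2002 has 30 days -> 183 left
October 2002 has 31 days -> 152 left
November 2002 has 30 days -> 122 left
December 2002 has 31 days -> 91 left
January 2003 has 31 days -> 60 left
February 2003 has 28 days -> 32 left
March 2003 has 31 days -> 1 left
April 2003: 1 <= 30 -> lands on April 1

Result: 2003-04-01


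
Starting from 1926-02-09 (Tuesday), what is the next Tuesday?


Current: Tuesday
Target: Tuesday
Days ahead: 7

Next Tuesday: 1926-02-16


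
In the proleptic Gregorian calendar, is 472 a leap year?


Gregorian leap year rule: divisible by 4, but not by 100, unless also by 400.
472 is divisible by 4 but not 100 -> leap year

Yes


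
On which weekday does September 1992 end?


September 1992 has 30 days
Anchor: Jan 1, 1992. With p = 1992 - 1 = 1991: (p + p//4 - p//100 + p//400) mod 7 = (1991 + 497 - 19 + 4) mod 7 = 2473 mod 7 = 2 -> Wednesday (Mon=0 ... Sun=6)
Days before September (Jan-Aug): 244; September 1 index = (2 + 244) mod 7 = 1 -> Tuesday
Last day offset: 30 - 1 = 29 days
Weekday index = (1 + 29) mod 7 = 2

Wednesday, September 30


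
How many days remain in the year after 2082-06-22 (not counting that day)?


Day of year: 173 of 365
Remaining = 365 - 173

192 days


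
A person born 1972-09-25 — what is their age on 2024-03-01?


Birth: 1972-09-25
Reference: 2024-03-01
Year difference: 2024 - 1972 = 52
Birthday not yet reached in 2024, subtract 1

51 years old


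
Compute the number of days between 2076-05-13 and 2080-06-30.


From 2076-05-13 to 2080-06-30
2076-05-13: days before May = 31 + 29 + 31 + 30 = 121 (2076 is a leap year); day of year = 121 + 13 = 134
2080-06-30: days before June = 31 + 29 + 31 + 30 + 31 = 152 (2080 is a leap year); day of year = 152 + 30 = 182
Rest of 2076: 366 - 134 = 232
Full years 2077 (365), 2078 (365), 2079 (365): 1095
Total = 232 + 1095 + 182 = 1509

1509 days
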